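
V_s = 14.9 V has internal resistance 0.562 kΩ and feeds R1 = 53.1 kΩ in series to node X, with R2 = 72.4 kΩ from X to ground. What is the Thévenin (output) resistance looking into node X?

R1' = 0.562 + 53.1 = 53.66 kΩ (source resistance + R1).
Looking into X with the source shorted: R_th = R1'·R2/(R1'+R2) = 53.66 × 72.4/126.1 = 30.82 kΩ.

R_th ≈ 30.8 kΩ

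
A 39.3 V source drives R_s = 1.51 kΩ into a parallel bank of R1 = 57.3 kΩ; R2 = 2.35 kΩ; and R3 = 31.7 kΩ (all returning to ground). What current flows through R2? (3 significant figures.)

I ≈ 9.74 mA

Combine the parallel branches: R_p = (1/57.3 + 1/2.35 + 1/31.7)⁻¹ = 2.107 kΩ.
V_A by voltage divider: V_A = 39.3 × 2.107/(1.51 + 2.107) = 22.89 V.
Branch current I = V_A/R2 = 22.89/2.35 = 9.743 mA.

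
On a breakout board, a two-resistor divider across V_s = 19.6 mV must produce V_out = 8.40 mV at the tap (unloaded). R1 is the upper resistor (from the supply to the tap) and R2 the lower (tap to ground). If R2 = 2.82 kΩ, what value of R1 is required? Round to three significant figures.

R1 ≈ 3.76 kΩ

V_out/V_s = R2/(R1+R2) = 0.4286.
R1 = R2·(1/k − 1) = 2.82 × 1.333 = 3.760 kΩ.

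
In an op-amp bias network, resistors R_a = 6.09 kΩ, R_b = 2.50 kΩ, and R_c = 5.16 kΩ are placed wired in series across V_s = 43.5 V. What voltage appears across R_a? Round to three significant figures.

Series total: ΣR = 6.09 + 2.50 + 5.16 = 13.75 kΩ.
V = V_s · R/ΣR = 43.5 × 0.4429 = 19.27 V.

V ≈ 19.3 V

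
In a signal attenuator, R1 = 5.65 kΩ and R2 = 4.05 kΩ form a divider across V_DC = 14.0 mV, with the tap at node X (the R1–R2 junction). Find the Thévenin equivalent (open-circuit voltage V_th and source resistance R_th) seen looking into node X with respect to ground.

V_th ≈ 5.85 mV, R_th ≈ 2.36 kΩ

Open-circuit (no load on X): V_th = V_DC · R2/(R1 + R2) = 14.0 × 4.05/(5.650 + 4.05) = 5.845 mV.
With V_DC suppressed (replaced by a short), R_th = R1 ‖ R2 = (5.650 × 4.05)/(5.650 + 4.05) = 2.359 kΩ.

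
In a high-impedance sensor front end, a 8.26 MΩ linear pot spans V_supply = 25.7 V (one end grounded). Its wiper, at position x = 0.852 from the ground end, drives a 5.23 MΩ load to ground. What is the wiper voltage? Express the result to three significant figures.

Lower segment x·R_p = 7.038 MΩ; upper segment (1−x)·R_p = 1.222 MΩ.
R_L loads the lower segment: effective lower R = 3.000 MΩ.
Then V_out = V_supply · 3.000/(1.222 + 3.000) = 18.26 V.

V_out ≈ 18.3 V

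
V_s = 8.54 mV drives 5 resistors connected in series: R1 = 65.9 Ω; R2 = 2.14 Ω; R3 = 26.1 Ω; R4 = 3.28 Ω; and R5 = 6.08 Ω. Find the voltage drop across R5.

V ≈ 0.502 mV

Total series resistance ΣR = 65.9 + 2.14 + 26.1 + 3.28 + 6.08 = 103.5 Ω.
Voltage divider: V = V_s · (6.080 / 103.5) = 8.54 × 0.05874 = 0.5017 mV.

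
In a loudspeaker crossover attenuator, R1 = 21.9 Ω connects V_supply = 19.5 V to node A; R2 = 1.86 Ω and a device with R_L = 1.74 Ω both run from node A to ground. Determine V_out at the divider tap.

R2 ‖ R_L = (1.86 × 1.74)/(1.86 + 1.74) = 0.8990 Ω.
Now apply the divider: V_out = 19.5 × 0.03943 = 0.7689 V.

V_out ≈ 0.769 V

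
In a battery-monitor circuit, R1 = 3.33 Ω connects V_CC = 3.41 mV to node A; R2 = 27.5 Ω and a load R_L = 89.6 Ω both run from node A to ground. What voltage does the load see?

V_out ≈ 2.94 mV

R2 ‖ R_L = (27.5 × 89.6)/(27.5 + 89.6) = 21.04 Ω.
Voltage divider with the loaded lower leg: V_out = 3.41 × 21.04/(3.33 + 21.04) = 3.41 × 0.8634 = 2.944 mV.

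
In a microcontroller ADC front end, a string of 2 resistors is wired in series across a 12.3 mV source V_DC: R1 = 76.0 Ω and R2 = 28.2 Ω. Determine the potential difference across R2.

Series total: ΣR = 76.0 + 28.2 = 104.2 Ω.
By the voltage-divider rule, V = 12.3 × 28.20/104.2 = 3.329 mV.

V ≈ 3.33 mV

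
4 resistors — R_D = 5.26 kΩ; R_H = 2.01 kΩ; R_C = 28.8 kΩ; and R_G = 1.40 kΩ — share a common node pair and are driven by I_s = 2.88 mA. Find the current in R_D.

I ≈ 0.381 mA

Conductances: ΣG = 1/5.26 + 1/2.01 + 1/28.8 + 1/1.40 = 1.437 (1/kΩ).
Current divider: I(R_D) = I_s · G_k/ΣG = 2.88 × (0.1901/1.437) = 2.88 × 0.1323 = 0.3811 mA.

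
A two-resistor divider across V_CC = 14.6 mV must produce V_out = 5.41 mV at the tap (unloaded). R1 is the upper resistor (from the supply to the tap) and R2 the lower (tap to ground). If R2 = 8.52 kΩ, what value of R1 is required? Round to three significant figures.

V_out/V_CC = R2/(R1+R2) = 0.3705.
R1 = R2·(1/k − 1) = 8.52 × 1.699 = 14.47 kΩ.

R1 ≈ 14.5 kΩ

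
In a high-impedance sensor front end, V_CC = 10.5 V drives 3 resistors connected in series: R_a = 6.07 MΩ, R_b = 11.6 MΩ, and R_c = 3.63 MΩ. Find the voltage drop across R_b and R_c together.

ΣR = 6.07 + 11.6 + 3.63 = 21.30 MΩ.
R_{R_b..R_c} = 11.6 + 3.63 = 15.23 MΩ.
By the voltage-divider rule, V = 10.5 × 15.23/21.30 = 7.508 V.

V ≈ 7.51 V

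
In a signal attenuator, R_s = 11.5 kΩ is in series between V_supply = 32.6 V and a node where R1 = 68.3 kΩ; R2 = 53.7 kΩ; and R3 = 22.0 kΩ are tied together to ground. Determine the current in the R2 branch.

I ≈ 0.319 mA

Equivalent of the parallel group: R_p = 12.70 kΩ.
V_A = 32.6 × 12.70/24.20 = 17.11 V.
I(R2) = V_A / R2 = 17.11/53.7 = 0.3186 mA.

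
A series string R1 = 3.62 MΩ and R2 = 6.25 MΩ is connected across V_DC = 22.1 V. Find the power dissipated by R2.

Series current I = V_DC/ΣR = 22.1/9.870 = 2.239 µA.
P = I²R = 5.014 × 6.25 = 31.34 µW.

P ≈ 31.3 µW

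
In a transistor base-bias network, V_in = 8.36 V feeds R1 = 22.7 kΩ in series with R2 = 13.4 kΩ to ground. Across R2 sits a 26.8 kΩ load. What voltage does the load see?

V_out ≈ 2.36 V

First combine the lower leg with the load: R2 ‖ R_L = 8.933 kΩ.
Then V_out = V_in · R2'/(R1 + R2') = 8.36 × 8.933/31.63 = 2.361 V.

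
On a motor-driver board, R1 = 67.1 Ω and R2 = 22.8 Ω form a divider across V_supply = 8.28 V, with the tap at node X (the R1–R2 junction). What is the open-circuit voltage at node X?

V_th ≈ 2.10 V

With X open, the divider is unloaded: V_th = 8.28 × 22.8/89.90 = 2.100 V.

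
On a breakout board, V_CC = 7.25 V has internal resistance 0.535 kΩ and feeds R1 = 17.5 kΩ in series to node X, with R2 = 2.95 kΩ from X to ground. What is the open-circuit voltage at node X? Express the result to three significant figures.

V_th ≈ 1.02 V

R1' = 0.535 + 17.5 = 18.04 kΩ (source resistance + R1).
Open-circuit (no load on X): V_th = V_CC · R2/(R1' + R2) = 7.25 × 2.95/(18.04 + 2.95) = 1.019 V.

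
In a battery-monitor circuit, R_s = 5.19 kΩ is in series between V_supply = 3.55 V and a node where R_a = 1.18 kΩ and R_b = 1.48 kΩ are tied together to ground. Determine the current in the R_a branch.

Combine the parallel branches: R_p = (1/1.18 + 1/1.48)⁻¹ = 0.6565 kΩ.
V_A by voltage divider: V_A = 3.55 × 0.6565/(5.19 + 0.6565) = 0.3986 V.
I(R_a) = V_A / R_a = 0.3986/1.18 = 0.3378 mA.

I ≈ 0.338 mA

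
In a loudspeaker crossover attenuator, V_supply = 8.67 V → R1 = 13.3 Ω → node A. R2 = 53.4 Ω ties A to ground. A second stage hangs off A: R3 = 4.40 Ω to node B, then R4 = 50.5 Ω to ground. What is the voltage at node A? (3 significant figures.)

Node A sees R2 in parallel with the series input of stage 2, R3 + R4 = 54.90 Ω.
Effective lower resistance at A: R2 ‖ 54.90 = 27.07 Ω.
So V_A = 8.67 × 0.6705 = 5.814 V.

V_A ≈ 5.81 V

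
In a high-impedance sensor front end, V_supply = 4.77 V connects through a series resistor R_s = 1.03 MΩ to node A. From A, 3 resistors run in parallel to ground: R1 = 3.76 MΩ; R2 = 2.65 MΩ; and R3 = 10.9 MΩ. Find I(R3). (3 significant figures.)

I ≈ 0.249 µA

Parallel bank: R_p = 1/(1/3.76 + 1/2.65 + 1/10.9) = 1.360 MΩ.
Node voltage V_A = V_supply · R_p/(R_s + R_p) = 4.77 × 0.5691 = 2.715 V.
Branch current I = V_A/R3 = 2.715/10.9 = 0.2491 µA.
(Check via current divider: I_total = 1.995 µA; share G_k/ΣG = 0.1248 → same result.)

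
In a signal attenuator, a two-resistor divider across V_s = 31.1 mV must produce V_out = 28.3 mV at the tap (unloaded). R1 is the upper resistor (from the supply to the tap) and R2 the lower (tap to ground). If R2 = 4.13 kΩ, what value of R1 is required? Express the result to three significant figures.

R1 ≈ 0.409 kΩ

The divider ratio is R2/(R1+R2) = 28.3/31.1 = 0.9100.
So R1 = R2 · (V_s/V_out − 1) = 4.13 × (31.1/28.3 − 1) = 4.13 × 0.09894 = 0.4086 kΩ.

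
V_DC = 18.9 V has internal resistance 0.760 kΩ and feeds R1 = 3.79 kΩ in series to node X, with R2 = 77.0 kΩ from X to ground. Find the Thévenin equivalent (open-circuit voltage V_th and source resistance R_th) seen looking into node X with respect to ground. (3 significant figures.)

V_th ≈ 17.8 V, R_th ≈ 4.30 kΩ

R1' = 0.760 + 3.79 = 4.550 kΩ (source resistance + R1).
V_th is the unloaded tap voltage: V_DC · R2/(R1'+R2) = 18.9 × 0.9442 = 17.85 V.
Zeroing V_DC shorts the top of R1' to ground, so R_th = R1' ‖ R2 = 4.296 kΩ.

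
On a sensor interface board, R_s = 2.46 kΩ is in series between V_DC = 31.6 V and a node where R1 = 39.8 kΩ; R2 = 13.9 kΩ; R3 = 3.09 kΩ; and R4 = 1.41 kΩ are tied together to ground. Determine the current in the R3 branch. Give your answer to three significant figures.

I ≈ 2.71 mA

Equivalent of the parallel group: R_p = 0.8850 kΩ.
Node voltage V_A = V_DC · R_p/(R_s + R_p) = 31.6 × 0.2646 = 8.361 V.
Branch current I = V_A/R3 = 8.361/3.09 = 2.706 mA.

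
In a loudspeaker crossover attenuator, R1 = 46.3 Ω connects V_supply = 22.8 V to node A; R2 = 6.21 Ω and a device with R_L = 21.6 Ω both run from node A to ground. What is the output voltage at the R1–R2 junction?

R2 ‖ R_L = (6.21 × 21.6)/(6.21 + 21.6) = 4.823 Ω.
Voltage divider with the loaded lower leg: V_out = 22.8 × 4.823/(46.3 + 4.823) = 22.8 × 0.09435 = 2.151 V.
(Unloaded it would be 2.70 V; the load pulls it down.)

V_out ≈ 2.15 V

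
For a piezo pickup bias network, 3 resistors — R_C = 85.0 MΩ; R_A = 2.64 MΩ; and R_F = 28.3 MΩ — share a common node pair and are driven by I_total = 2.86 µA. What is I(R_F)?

Conductances: ΣG = 1/85.0 + 1/2.64 + 1/28.3 = 0.4259 (1/MΩ).
By the current-divider rule, I = I_total · G_k/ΣG = 2.86 × 0.08297 = 0.2373 µA.

I ≈ 0.237 µA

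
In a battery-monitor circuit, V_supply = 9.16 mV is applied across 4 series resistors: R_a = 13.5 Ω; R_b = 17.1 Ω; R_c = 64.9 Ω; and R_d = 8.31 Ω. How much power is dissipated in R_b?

Series current I = V_supply/ΣR = 9.16/103.8 = 0.08824 mA.
P = I²R = 0.007786 × 17.1 = 0.1331 µW.

P ≈ 0.133 µW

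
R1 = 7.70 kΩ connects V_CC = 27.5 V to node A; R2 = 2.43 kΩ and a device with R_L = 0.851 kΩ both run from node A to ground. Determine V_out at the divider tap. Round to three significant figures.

The load sits in parallel with R2, giving an effective lower resistance R2' = R2·R_L/(R2+R_L) = 0.6303 kΩ.
Voltage divider with the loaded lower leg: V_out = 27.5 × 0.6303/(7.70 + 0.6303) = 27.5 × 0.07566 = 2.081 V.
(Unloaded it would be 6.60 V; the load pulls it down.)

V_out ≈ 2.08 V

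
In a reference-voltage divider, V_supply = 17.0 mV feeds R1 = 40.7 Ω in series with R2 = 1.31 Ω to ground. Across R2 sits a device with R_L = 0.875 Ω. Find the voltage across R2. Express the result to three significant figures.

R2 ‖ R_L = (1.31 × 0.875)/(1.31 + 0.875) = 0.5246 Ω.
Voltage divider with the loaded lower leg: V_out = 17.0 × 0.5246/(40.7 + 0.5246) = 17.0 × 0.01273 = 0.2163 mV.
(Unloaded it would be 0.530 mV; the load pulls it down.)

V_out ≈ 0.216 mV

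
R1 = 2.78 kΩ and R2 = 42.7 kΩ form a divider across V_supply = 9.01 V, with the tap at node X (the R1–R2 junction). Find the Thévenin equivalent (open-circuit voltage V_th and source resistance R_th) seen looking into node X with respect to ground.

V_th is the unloaded tap voltage: V_supply · R2/(R1+R2) = 9.01 × 0.9389 = 8.459 V.
With V_supply suppressed (replaced by a short), R_th = R1 ‖ R2 = (2.780 × 42.7)/(2.780 + 42.7) = 2.610 kΩ.

V_th ≈ 8.46 V, R_th ≈ 2.61 kΩ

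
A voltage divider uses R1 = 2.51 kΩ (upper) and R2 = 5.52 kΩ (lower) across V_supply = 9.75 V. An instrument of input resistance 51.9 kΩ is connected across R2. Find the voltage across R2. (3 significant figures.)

V_out ≈ 6.49 V

First combine the lower leg with the load: R2 ‖ R_L = 4.989 kΩ.
Then V_out = V_supply · R2'/(R1 + R2') = 9.75 × 4.989/7.499 = 6.487 V.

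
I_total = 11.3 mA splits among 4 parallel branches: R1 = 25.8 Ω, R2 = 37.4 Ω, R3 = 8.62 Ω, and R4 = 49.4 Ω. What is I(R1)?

I ≈ 2.17 mA

ΣG = 1/25.8 + 1/37.4 + 1/8.62 + 1/49.4 = 0.2017.
By the current-divider rule, I = I_total · G_k/ΣG = 11.3 × 0.1921 = 2.171 mA.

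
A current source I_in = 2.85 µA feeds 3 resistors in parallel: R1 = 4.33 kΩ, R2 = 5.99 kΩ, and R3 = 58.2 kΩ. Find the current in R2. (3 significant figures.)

I ≈ 1.15 µA

ΣG = 1/4.33 + 1/5.99 + 1/58.2 = 0.4151.
R2 takes the fraction G_k/ΣG = 0.1669/0.4151 = 0.4022, so I = 2.85 × 0.4022 = 1.146 µA.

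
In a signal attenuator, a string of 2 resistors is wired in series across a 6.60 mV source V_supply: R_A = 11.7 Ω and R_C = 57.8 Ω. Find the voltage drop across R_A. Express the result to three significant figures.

V ≈ 1.11 mV

Series total: ΣR = 11.7 + 57.8 = 69.50 Ω.
By the voltage-divider rule, V = 6.60 × 11.70/69.50 = 1.111 mV.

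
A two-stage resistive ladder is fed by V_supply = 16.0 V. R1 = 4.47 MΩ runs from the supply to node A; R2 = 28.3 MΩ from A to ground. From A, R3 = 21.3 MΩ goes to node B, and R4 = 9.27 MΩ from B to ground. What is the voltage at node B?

Looking into the second stage from A: R3 + R4 = 30.57 MΩ appears in parallel with R2.
Effective lower resistance at A: R2 ‖ 30.57 = 14.70 MΩ.
V_A = 16.0 × 14.70/(4.47 + 14.70) = 12.27 V.
V_B = V_A × 0.3032 = 3.720 V.

V_B ≈ 3.72 V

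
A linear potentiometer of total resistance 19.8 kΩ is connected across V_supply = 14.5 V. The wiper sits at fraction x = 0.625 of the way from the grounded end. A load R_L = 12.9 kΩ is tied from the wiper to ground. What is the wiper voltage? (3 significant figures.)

V_out ≈ 6.66 V

Lower segment x·R_p = 12.38 kΩ; upper segment (1−x)·R_p = 7.425 kΩ.
R_L loads the lower segment: effective lower R = 6.316 kΩ.
V_out = 14.5 × 6.316/(7.425 + 6.316) = 6.665 V.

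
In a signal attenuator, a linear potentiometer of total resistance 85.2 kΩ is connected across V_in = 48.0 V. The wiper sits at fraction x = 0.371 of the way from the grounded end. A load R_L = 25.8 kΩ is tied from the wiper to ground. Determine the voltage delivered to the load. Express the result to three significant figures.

The pot divides into 53.59 kΩ above the wiper and 31.61 kΩ below.
(x·R_p) ‖ R_L = 14.21 kΩ.
V_out = 48.0 × 14.21/(53.59 + 14.21) = 10.06 V.

V_out ≈ 10.1 V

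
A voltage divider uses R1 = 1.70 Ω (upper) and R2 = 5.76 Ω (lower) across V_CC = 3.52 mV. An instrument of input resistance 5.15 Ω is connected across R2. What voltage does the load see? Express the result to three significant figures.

V_out ≈ 2.17 mV

R2 ‖ R_L = (5.76 × 5.15)/(5.76 + 5.15) = 2.719 Ω.
Then V_out = V_CC · R2'/(R1 + R2') = 3.52 × 2.719/4.419 = 2.166 mV.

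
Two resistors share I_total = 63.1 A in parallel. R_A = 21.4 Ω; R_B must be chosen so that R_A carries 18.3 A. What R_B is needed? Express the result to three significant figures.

R_B ≈ 8.74 Ω

The fraction through R_A equals R_B/(R_A+R_B).
18.3/63.1 = R_B/(R_A + R_B) → R_B = R_A · (0.2900)/(1 − 0.2900) = 21.4 × 0.4085 = 8.742 Ω.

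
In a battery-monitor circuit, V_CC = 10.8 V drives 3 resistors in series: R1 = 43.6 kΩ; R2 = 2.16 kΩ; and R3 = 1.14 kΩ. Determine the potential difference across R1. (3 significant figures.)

ΣR = 43.6 + 2.16 + 1.14 = 46.90 kΩ.
V = V_CC · R/ΣR = 10.8 × 0.9296 = 10.04 V.

V ≈ 10.0 V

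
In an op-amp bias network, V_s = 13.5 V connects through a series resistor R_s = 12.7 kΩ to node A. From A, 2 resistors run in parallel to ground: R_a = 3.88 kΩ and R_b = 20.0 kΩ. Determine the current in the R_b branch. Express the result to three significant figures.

Parallel bank: R_p = 1/(1/3.88 + 1/20.0) = 3.250 kΩ.
V_A by voltage divider: V_A = 13.5 × 3.250/(12.7 + 3.250) = 2.751 V.
I(R_b) = V_A / R_b = 2.751/20.0 = 0.1375 mA.

I ≈ 0.138 mA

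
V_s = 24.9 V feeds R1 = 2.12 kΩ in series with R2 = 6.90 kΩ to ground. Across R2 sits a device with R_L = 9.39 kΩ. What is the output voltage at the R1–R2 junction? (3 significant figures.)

V_out ≈ 16.2 V

R2 ‖ R_L = (6.90 × 9.39)/(6.90 + 9.39) = 3.977 kΩ.
Then V_out = V_s · R2'/(R1 + R2') = 24.9 × 3.977/6.097 = 16.24 V.
(Unloaded it would be 19.0 V; the load pulls it down.)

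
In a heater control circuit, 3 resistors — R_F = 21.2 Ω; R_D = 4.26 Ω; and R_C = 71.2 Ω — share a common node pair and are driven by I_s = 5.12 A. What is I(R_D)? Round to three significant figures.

I ≈ 4.06 A

Conductances: ΣG = 1/21.2 + 1/4.26 + 1/71.2 = 0.2960 (1/Ω).
Current divider: I(R_D) = I_s · G_k/ΣG = 5.12 × (0.2347/0.2960) = 5.12 × 0.7932 = 4.061 A.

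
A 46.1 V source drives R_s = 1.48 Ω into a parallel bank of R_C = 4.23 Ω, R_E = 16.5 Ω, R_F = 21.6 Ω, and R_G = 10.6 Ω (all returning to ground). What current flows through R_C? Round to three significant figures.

Equivalent of the parallel group: R_p = 2.285 Ω.
Node voltage V_A = V_CC · R_p/(R_s + R_p) = 46.1 × 0.6069 = 27.98 V.
I(R_C) = V_A / R_C = 27.98/4.23 = 6.614 A.
(Equivalently: I_total = 12.24 A, then current-divider fraction G_k/ΣG = 0.5402.)

I ≈ 6.61 A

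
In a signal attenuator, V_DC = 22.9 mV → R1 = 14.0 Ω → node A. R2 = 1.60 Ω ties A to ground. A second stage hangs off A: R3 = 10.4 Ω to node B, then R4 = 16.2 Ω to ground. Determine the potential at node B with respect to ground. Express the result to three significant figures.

V_B ≈ 1.36 mV

Looking into the second stage from A: R3 + R4 = 26.60 Ω appears in parallel with R2.
Effective lower resistance at A: R2 ‖ 26.60 = 1.509 Ω.
First divider: V_A = V_DC · 1.509/(14.0 + 1.509) = 2.228 mV.
V_B = V_A × 0.6090 = 1.357 mV.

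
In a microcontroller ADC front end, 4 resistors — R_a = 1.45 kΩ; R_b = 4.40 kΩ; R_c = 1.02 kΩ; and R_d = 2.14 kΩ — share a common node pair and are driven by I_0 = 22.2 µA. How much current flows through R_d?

I ≈ 4.39 µA

Total conductance ΣG = 1/1.45 + 1/4.40 + 1/1.02 + 1/2.14 = 2.365 (units of 1/kΩ).
Current divider: I(R_d) = I_0 · G_k/ΣG = 22.2 × (0.4673/2.365) = 22.2 × 0.1976 = 4.387 µA.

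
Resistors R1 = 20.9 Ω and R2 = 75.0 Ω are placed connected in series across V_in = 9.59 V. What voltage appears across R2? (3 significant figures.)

V ≈ 7.50 V

ΣR = 20.9 + 75.0 = 95.90 Ω.
By the voltage-divider rule, V = 9.59 × 75.00/95.90 = 7.500 V.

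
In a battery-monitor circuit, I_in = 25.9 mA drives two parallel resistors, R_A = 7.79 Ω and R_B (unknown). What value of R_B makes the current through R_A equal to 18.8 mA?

R_B ≈ 20.6 Ω

In a two-way split, I_A/I_in = R_B/(R_A + R_B).
18.8/25.9 = R_B/(R_A + R_B) → R_B = R_A · (0.7259)/(1 − 0.7259) = 7.79 × 2.648 = 20.63 Ω.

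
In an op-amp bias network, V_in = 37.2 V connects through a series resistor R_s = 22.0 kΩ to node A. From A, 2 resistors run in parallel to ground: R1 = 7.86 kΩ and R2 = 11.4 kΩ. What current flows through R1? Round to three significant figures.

I ≈ 0.826 mA

Equivalent of the parallel group: R_p = 4.652 kΩ.
Node voltage V_A = V_in · R_p/(R_s + R_p) = 37.2 × 0.1746 = 6.493 V.
I(R1) = V_A / R1 = 6.493/7.86 = 0.8261 mA.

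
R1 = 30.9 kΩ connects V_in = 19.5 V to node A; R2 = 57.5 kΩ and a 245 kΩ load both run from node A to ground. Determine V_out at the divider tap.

V_out ≈ 11.7 V

The load sits in parallel with R2, giving an effective lower resistance R2' = R2·R_L/(R2+R_L) = 46.57 kΩ.
Voltage divider with the loaded lower leg: V_out = 19.5 × 46.57/(30.9 + 46.57) = 19.5 × 0.6011 = 11.72 V.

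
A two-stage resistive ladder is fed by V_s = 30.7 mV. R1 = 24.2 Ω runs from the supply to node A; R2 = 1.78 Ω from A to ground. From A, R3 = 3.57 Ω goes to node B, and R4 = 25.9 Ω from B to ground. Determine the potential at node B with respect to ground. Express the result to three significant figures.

The second stage (R3 + R4 = 29.47 Ω) loads node A in parallel with R2.
Effective lower resistance at A: R2 ‖ 29.47 = 1.679 Ω.
V_A = 30.7 × 1.679/(24.2 + 1.679) = 1.991 mV.
Stage 2 is unloaded, so V_B = V_A · R4/(R3+R4) = 1.991 × 25.9/29.47 = 1.750 mV.

V_B ≈ 1.75 mV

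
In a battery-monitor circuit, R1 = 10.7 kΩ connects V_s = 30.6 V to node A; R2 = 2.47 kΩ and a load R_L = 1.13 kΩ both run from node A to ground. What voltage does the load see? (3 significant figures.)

R2 ‖ R_L = (2.47 × 1.13)/(2.47 + 1.13) = 0.7753 kΩ.
Then V_out = V_s · R2'/(R1 + R2') = 30.6 × 0.7753/11.48 = 2.067 V.
(Unloaded it would be 5.74 V; the load pulls it down.)

V_out ≈ 2.07 V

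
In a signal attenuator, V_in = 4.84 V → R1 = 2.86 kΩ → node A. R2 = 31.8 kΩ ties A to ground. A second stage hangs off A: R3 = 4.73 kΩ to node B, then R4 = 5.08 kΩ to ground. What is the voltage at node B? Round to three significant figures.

Node A sees R2 in parallel with the series input of stage 2, R3 + R4 = 9.810 kΩ.
R2 ‖ (R3+R4) = 7.497 kΩ.
V_A = 4.84 × 7.497/(2.86 + 7.497) = 3.503 V.
V_B = V_A × 0.5178 = 1.814 V.

V_B ≈ 1.81 V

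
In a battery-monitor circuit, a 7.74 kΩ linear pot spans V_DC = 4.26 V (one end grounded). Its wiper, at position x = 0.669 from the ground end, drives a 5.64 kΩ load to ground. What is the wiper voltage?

The pot divides into 2.562 kΩ above the wiper and 5.178 kΩ below.
Lower segment in parallel with the load: 5.178 ‖ 5.64 = 2.700 kΩ.
Loaded-divider output: V_out = 4.26 × 0.5131 = 2.186 V.
(Unloaded: V_out = x·V_DC = 2.85 V.)

V_out ≈ 2.19 V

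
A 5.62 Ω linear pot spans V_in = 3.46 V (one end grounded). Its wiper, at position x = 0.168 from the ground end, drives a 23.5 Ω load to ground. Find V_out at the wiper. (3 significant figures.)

Split the track: R_lower = x·R_p = 0.9442 Ω, R_upper = (1−x)·R_p = 4.676 Ω.
R_L loads the lower segment: effective lower R = 0.9077 Ω.
Then V_out = V_in · 0.9077/(4.676 + 0.9077) = 0.5625 V.

V_out ≈ 0.562 V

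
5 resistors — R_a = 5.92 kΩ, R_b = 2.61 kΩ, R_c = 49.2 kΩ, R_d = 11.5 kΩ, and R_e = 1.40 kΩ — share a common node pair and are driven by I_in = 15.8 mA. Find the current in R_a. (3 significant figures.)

Conductances: ΣG = 1/5.92 + 1/2.61 + 1/49.2 + 1/11.5 + 1/1.40 = 1.374 (1/kΩ).
R_a takes the fraction G_k/ΣG = 0.1689/1.374 = 0.1230, so I = 15.8 × 0.1230 = 1.943 mA.

I ≈ 1.94 mA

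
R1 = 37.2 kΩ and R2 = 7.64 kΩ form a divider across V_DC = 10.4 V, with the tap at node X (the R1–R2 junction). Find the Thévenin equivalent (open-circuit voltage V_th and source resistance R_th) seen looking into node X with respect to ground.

V_th is the unloaded tap voltage: V_DC · R2/(R1+R2) = 10.4 × 0.1704 = 1.772 V.
With V_DC suppressed (replaced by a short), R_th = R1 ‖ R2 = (37.20 × 7.64)/(37.20 + 7.64) = 6.338 kΩ.

V_th ≈ 1.77 V, R_th ≈ 6.34 kΩ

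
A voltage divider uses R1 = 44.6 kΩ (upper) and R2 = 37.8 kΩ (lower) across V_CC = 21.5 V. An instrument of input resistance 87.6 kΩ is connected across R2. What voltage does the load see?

V_out ≈ 8.00 V

R2 ‖ R_L = (37.8 × 87.6)/(37.8 + 87.6) = 26.41 kΩ.
Voltage divider with the loaded lower leg: V_out = 21.5 × 26.41/(44.6 + 26.41) = 21.5 × 0.3719 = 7.995 V.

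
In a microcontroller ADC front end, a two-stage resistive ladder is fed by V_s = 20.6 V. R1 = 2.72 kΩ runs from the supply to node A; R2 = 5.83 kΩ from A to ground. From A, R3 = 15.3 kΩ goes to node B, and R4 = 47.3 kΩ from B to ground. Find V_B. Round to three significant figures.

The second stage (R3 + R4 = 62.60 kΩ) loads node A in parallel with R2.
Effective lower resistance at A: R2 ‖ 62.60 = 5.333 kΩ.
V_A = 20.6 × 5.333/(2.72 + 5.333) = 13.64 V.
Then the unloaded second divider: V_B = V_A × R4/(R3+R4) = 13.64 × 0.7556 = 10.31 V.

V_B ≈ 10.3 V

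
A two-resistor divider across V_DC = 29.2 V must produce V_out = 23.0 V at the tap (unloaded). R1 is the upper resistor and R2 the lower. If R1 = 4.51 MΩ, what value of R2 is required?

R2 ≈ 16.7 MΩ

The divider ratio is R2/(R1+R2) = 23.0/29.2 = 0.7877.
R2 = R1 · 0.7877/(1 − 0.7877) = 16.73 MΩ.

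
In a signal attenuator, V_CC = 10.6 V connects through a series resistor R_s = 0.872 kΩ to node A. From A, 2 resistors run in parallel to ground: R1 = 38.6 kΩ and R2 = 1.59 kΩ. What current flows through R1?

I ≈ 0.175 mA

Parallel bank: R_p = 1/(1/38.6 + 1/1.59) = 1.527 kΩ.
V_A by voltage divider: V_A = 10.6 × 1.527/(0.872 + 1.527) = 6.747 V.
I(R1) = V_A / R1 = 6.747/38.6 = 0.1748 mA.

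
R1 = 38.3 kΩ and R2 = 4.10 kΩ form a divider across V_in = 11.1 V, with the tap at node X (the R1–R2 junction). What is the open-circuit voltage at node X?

With X open, the divider is unloaded: V_th = 11.1 × 4.10/42.40 = 1.073 V.

V_th ≈ 1.07 V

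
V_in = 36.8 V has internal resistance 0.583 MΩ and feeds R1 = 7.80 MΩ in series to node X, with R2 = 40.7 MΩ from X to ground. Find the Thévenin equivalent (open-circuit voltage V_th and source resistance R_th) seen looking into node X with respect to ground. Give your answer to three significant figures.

R1' = 0.583 + 7.80 = 8.383 MΩ (source resistance + R1).
Open-circuit (no load on X): V_th = V_in · R2/(R1' + R2) = 36.8 × 40.7/(8.383 + 40.7) = 30.51 V.
Zeroing V_in shorts the top of R1' to ground, so R_th = R1' ‖ R2 = 6.951 MΩ.

V_th ≈ 30.5 V, R_th ≈ 6.95 MΩ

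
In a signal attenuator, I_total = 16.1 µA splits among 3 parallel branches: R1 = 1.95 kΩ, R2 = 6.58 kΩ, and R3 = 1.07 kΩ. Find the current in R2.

Conductances: ΣG = 1/1.95 + 1/6.58 + 1/1.07 = 1.599 (1/kΩ).
Current divider: I(R2) = I_total · G_k/ΣG = 16.1 × (0.1520/1.599) = 16.1 × 0.09502 = 1.530 µA.

I ≈ 1.53 µA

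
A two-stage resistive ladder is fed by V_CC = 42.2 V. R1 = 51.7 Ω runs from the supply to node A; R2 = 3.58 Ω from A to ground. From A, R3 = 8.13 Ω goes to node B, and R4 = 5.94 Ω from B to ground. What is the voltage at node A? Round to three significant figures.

V_A ≈ 2.21 V

Looking into the second stage from A: R3 + R4 = 14.07 Ω appears in parallel with R2.
R2 ‖ (R3+R4) = 2.854 Ω.
So V_A = 42.2 × 0.05231 = 2.208 V.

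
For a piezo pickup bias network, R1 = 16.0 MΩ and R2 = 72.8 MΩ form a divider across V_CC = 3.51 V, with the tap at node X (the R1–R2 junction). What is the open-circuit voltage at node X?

V_th ≈ 2.88 V

Open-circuit (no load on X): V_th = V_CC · R2/(R1 + R2) = 3.51 × 72.8/(16.00 + 72.8) = 2.878 V.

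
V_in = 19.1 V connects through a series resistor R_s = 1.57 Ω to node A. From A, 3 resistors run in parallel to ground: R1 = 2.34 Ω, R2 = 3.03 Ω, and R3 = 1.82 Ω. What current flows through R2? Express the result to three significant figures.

I ≈ 2.07 A

Equivalent of the parallel group: R_p = 0.7652 Ω.
Node voltage V_A = V_in · R_p/(R_s + R_p) = 19.1 × 0.3277 = 6.259 V.
Branch current I = V_A/R2 = 6.259/3.03 = 2.066 A.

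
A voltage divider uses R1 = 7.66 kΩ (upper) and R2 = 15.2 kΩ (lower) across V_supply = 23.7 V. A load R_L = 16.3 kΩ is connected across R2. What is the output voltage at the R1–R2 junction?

V_out ≈ 12.0 V

First combine the lower leg with the load: R2 ‖ R_L = 7.865 kΩ.
Voltage divider with the loaded lower leg: V_out = 23.7 × 7.865/(7.66 + 7.865) = 23.7 × 0.5066 = 12.01 V.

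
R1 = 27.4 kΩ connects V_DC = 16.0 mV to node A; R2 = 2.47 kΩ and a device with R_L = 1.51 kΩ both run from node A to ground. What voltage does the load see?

V_out ≈ 0.529 mV

The load sits in parallel with R2, giving an effective lower resistance R2' = R2·R_L/(R2+R_L) = 0.9371 kΩ.
Voltage divider with the loaded lower leg: V_out = 16.0 × 0.9371/(27.4 + 0.9371) = 16.0 × 0.03307 = 0.5291 mV.
(Unloaded it would be 1.32 mV; the load pulls it down.)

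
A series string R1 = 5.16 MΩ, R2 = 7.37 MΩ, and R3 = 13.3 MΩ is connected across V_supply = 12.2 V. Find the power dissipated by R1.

Series current I = V_supply/ΣR = 12.2/25.83 = 0.4723 µA.
V(R1) = I·R = 2.437 V; P = V·I = 2.437 × 0.4723 = 1.151 µW.

P ≈ 1.15 µW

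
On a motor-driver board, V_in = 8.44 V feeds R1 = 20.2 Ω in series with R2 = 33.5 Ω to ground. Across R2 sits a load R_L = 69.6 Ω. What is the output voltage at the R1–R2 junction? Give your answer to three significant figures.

V_out ≈ 4.46 V

First combine the lower leg with the load: R2 ‖ R_L = 22.61 Ω.
Voltage divider with the loaded lower leg: V_out = 8.44 × 22.61/(20.2 + 22.61) = 8.44 × 0.5282 = 4.458 V.
(Unloaded it would be 5.27 V; the load pulls it down.)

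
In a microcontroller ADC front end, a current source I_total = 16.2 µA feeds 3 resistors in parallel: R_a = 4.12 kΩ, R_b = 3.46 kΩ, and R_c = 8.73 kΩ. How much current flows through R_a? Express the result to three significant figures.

I ≈ 6.08 µA

Conductances: ΣG = 1/4.12 + 1/3.46 + 1/8.73 = 0.6463 (1/kΩ).
R_a takes the fraction G_k/ΣG = 0.2427/0.6463 = 0.3756, so I = 16.2 × 0.3756 = 6.084 µA.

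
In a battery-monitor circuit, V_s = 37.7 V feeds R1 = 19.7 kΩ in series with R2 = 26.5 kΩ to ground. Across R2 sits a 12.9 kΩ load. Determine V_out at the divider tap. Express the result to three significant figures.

V_out ≈ 11.5 V

First combine the lower leg with the load: R2 ‖ R_L = 8.676 kΩ.
Then V_out = V_s · R2'/(R1 + R2') = 37.7 × 8.676/28.38 = 11.53 V.
(Unloaded it would be 21.6 V; the load pulls it down.)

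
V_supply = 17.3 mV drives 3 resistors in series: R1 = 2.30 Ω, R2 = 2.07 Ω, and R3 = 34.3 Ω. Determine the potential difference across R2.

V ≈ 0.926 mV

Total series resistance ΣR = 2.30 + 2.07 + 34.3 = 38.67 Ω.
V = V_supply · R/ΣR = 17.3 × 0.05353 = 0.9261 mV.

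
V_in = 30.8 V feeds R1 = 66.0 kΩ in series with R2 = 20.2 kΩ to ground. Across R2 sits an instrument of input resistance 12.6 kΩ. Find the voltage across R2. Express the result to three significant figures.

R2 ‖ R_L = (20.2 × 12.6)/(20.2 + 12.6) = 7.760 kΩ.
Then V_out = V_in · R2'/(R1 + R2') = 30.8 × 7.760/73.76 = 3.240 V.
(Unloaded it would be 7.22 V; the load pulls it down.)

V_out ≈ 3.24 V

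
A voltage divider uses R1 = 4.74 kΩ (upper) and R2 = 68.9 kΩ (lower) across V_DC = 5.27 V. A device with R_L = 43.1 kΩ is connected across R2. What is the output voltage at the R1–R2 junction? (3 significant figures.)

The load sits in parallel with R2, giving an effective lower resistance R2' = R2·R_L/(R2+R_L) = 26.51 kΩ.
Now apply the divider: V_out = 5.27 × 0.8483 = 4.471 V.
(Unloaded it would be 4.93 V; the load pulls it down.)

V_out ≈ 4.47 V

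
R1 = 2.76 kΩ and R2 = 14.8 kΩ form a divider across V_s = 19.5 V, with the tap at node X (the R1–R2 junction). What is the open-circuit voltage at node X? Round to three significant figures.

V_th ≈ 16.4 V

Open-circuit (no load on X): V_th = V_s · R2/(R1 + R2) = 19.5 × 14.8/(2.760 + 14.8) = 16.44 V.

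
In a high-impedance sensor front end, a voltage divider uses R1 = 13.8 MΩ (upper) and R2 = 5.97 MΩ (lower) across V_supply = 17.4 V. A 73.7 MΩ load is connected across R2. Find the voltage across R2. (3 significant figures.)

First combine the lower leg with the load: R2 ‖ R_L = 5.523 MΩ.
Voltage divider with the loaded lower leg: V_out = 17.4 × 5.523/(13.8 + 5.523) = 17.4 × 0.2858 = 4.973 V.
(Unloaded it would be 5.25 V; the load pulls it down.)

V_out ≈ 4.97 V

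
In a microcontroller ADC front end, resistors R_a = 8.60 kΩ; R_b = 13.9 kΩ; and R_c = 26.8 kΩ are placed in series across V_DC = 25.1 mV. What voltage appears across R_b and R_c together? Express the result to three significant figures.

V ≈ 20.7 mV

ΣR = 8.60 + 13.9 + 26.8 = 49.30 kΩ.
R_{R_b..R_c} = 13.9 + 26.8 = 40.70 kΩ.
By the voltage-divider rule, V = 25.1 × 40.70/49.30 = 20.72 mV.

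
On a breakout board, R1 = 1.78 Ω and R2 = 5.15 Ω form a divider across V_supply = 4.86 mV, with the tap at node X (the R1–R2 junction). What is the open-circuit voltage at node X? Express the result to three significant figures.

With X open, the divider is unloaded: V_th = 4.86 × 5.15/6.930 = 3.612 mV.

V_th ≈ 3.61 mV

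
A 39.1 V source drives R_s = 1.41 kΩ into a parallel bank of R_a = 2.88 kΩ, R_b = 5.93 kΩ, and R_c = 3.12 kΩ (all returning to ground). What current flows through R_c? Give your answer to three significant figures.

Combine the parallel branches: R_p = (1/2.88 + 1/5.93 + 1/3.12)⁻¹ = 1.196 kΩ.
Node voltage V_A = V_DC · R_p/(R_s + R_p) = 39.1 × 0.4589 = 17.94 V.
I(R_c) = V_A / R_c = 17.94/3.12 = 5.751 mA.

I ≈ 5.75 mA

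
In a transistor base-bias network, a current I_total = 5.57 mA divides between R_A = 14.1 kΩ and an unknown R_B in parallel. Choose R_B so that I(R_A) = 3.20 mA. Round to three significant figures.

In a two-way split, I_A/I_total = R_B/(R_A + R_B).
With f = 0.5745, R_B = R_A · f/(1−f) = 14.1 × 1.350 = 19.04 kΩ.

R_B ≈ 19.0 kΩ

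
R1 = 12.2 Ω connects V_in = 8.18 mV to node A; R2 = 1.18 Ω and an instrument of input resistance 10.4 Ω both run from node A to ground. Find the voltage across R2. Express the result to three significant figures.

The load sits in parallel with R2, giving an effective lower resistance R2' = R2·R_L/(R2+R_L) = 1.060 Ω.
Then V_out = V_in · R2'/(R1 + R2') = 8.18 × 1.060/13.26 = 0.6538 mV.
(Unloaded it would be 0.721 mV; the load pulls it down.)

V_out ≈ 0.654 mV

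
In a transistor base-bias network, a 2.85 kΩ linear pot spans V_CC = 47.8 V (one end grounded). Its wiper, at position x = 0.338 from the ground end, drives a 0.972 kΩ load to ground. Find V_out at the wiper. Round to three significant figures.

Lower segment x·R_p = 0.9633 kΩ; upper segment (1−x)·R_p = 1.887 kΩ.
R_L loads the lower segment: effective lower R = 0.4838 kΩ.
Then V_out = V_CC · 0.4838/(1.887 + 0.4838) = 9.756 V.
(Unloaded: V_out = x·V_CC = 16.2 V.)

V_out ≈ 9.76 V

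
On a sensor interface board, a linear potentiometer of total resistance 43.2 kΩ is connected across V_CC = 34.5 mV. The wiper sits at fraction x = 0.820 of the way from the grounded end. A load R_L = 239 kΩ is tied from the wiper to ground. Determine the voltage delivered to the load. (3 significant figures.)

The pot divides into 7.776 kΩ above the wiper and 35.42 kΩ below.
Lower segment in parallel with the load: 35.42 ‖ 239 = 30.85 kΩ.
Loaded-divider output: V_out = 34.5 × 0.7987 = 27.55 mV.
(Unloaded: V_out = x·V_CC = 28.3 mV.)

V_out ≈ 27.6 mV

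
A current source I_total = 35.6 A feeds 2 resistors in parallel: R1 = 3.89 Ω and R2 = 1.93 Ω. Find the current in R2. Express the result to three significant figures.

I ≈ 23.8 A

For two parallel branches, I_k = I_total · (other R)/(sum of R).
I(R2) = 35.6 × 3.89/(3.89 + 1.93) = 35.6 × 0.6684 = 23.79 A.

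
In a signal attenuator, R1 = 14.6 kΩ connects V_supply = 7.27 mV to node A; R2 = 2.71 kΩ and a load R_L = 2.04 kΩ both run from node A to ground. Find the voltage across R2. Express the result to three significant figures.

V_out ≈ 0.537 mV

R2 ‖ R_L = (2.71 × 2.04)/(2.71 + 2.04) = 1.164 kΩ.
Voltage divider with the loaded lower leg: V_out = 7.27 × 1.164/(14.6 + 1.164) = 7.27 × 0.07383 = 0.5368 mV.
(Unloaded it would be 1.14 mV; the load pulls it down.)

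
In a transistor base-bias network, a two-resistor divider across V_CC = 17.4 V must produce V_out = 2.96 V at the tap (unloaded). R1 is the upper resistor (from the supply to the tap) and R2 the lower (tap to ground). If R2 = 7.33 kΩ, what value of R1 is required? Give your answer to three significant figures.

R1 ≈ 35.8 kΩ

Required fraction k = V_out/V_CC = 0.1701.
Rearranging, R1 = R2·(1−k)/k = 7.33 × 4.878 = 35.76 kΩ.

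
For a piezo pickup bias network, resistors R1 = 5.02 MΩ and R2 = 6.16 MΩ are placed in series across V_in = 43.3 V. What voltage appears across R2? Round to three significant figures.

ΣR = 5.02 + 6.16 = 11.18 MΩ.
V = V_in · R/ΣR = 43.3 × 0.5510 = 23.86 V.

V ≈ 23.9 V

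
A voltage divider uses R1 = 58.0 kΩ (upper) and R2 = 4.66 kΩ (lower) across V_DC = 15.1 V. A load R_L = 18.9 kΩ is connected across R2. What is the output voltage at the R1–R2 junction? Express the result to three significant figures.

V_out ≈ 0.914 V

First combine the lower leg with the load: R2 ‖ R_L = 3.738 kΩ.
Voltage divider with the loaded lower leg: V_out = 15.1 × 3.738/(58.0 + 3.738) = 15.1 × 0.06055 = 0.9143 V.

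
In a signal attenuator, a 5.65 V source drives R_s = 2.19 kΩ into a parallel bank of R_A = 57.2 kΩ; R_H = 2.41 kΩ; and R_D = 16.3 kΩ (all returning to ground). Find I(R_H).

I ≈ 1.13 mA

Equivalent of the parallel group: R_p = 2.025 kΩ.
Node voltage V_A = V_CC · R_p/(R_s + R_p) = 5.65 × 0.4805 = 2.715 V.
Branch current I = V_A/R_H = 2.715/2.41 = 1.126 mA.
(Check via current divider: I_total = 1.340 mA; share G_k/ΣG = 0.8403 → same result.)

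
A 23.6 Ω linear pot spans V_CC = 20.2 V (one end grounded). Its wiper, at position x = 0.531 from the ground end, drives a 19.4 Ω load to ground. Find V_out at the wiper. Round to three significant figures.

Split the track: R_lower = x·R_p = 12.53 Ω, R_upper = (1−x)·R_p = 11.07 Ω.
R_L loads the lower segment: effective lower R = 7.614 Ω.
V_out = 20.2 × 7.614/(11.07 + 7.614) = 8.232 V.
(Unloaded: V_out = x·V_CC = 10.7 V.)

V_out ≈ 8.23 V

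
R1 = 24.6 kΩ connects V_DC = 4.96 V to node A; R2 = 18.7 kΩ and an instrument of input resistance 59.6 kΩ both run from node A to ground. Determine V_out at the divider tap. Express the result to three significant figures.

V_out ≈ 1.82 V

The load sits in parallel with R2, giving an effective lower resistance R2' = R2·R_L/(R2+R_L) = 14.23 kΩ.
Then V_out = V_DC · R2'/(R1 + R2') = 4.96 × 14.23/38.83 = 1.818 V.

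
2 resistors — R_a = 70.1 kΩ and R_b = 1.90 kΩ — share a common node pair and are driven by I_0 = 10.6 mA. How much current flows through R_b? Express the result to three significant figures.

Two-branch current divider: I_k = I_0 · R_other/(R_1 + R_2).
I(R_b) = 10.6 × 70.1/(70.1 + 1.90) = 10.6 × 0.9736 = 10.32 mA.

I ≈ 10.3 mA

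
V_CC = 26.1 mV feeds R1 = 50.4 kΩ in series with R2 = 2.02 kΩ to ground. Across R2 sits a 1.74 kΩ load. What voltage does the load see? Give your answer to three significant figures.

V_out ≈ 0.475 mV

First combine the lower leg with the load: R2 ‖ R_L = 0.9348 kΩ.
Voltage divider with the loaded lower leg: V_out = 26.1 × 0.9348/(50.4 + 0.9348) = 26.1 × 0.01821 = 0.4753 mV.
(Unloaded it would be 1.01 mV; the load pulls it down.)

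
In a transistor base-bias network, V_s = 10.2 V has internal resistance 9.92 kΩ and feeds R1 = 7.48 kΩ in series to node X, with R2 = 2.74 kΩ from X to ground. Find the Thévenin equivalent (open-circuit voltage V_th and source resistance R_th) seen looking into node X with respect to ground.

R1' = 9.92 + 7.48 = 17.40 kΩ (source resistance + R1).
With X open, the divider is unloaded: V_th = 10.2 × 2.74/20.14 = 1.388 V.
With V_s suppressed (replaced by a short), R_th = R1' ‖ R2 = (17.40 × 2.74)/(17.40 + 2.74) = 2.367 kΩ.

V_th ≈ 1.39 V, R_th ≈ 2.37 kΩ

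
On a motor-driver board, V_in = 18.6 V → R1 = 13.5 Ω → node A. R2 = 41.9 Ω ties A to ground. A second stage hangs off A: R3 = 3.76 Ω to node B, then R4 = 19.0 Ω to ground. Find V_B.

The second stage (R3 + R4 = 22.76 Ω) loads node A in parallel with R2.
R2 ‖ (R3+R4) = 14.75 Ω.
V_A = 18.6 × 14.75/(13.5 + 14.75) = 9.711 V.
Stage 2 is unloaded, so V_B = V_A · R4/(R3+R4) = 9.711 × 19.0/22.76 = 8.107 V.

V_B ≈ 8.11 V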